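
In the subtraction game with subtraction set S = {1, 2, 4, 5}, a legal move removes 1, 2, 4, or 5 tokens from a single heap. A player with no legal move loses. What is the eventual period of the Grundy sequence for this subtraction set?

3

n :  0  1  2  3  4  5  6  7  8  9 10 11 12 13 14
G :  0  1  2  0  1  2  0  1  2  0  1  2  0  1  2
G(n+3) = G(n) holds for n = 0,…,4 (a full window of length max(S) = 5), so the sequence is purely periodic with period 3.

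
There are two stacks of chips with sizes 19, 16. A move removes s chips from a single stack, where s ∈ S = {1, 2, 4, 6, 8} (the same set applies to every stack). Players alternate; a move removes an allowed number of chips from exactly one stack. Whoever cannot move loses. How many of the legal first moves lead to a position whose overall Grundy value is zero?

All stacks use S = {1, 2, 4, 6, 8}:
n :  0  1  2  3  4  5  6  7  8  9 10 11 12 13 14 15 16 17 18 19
G :  0  1  2  0  1  2  3  4  5  3  0  1  2  0  1  2  3  4  5  3
Stack A: G(19) = 3.
Stack B: G(16) = 3.
Combined Grundy value = 3 ⊕ 3 = 0.
A winning move leaves total XOR = 0, i.e. changes one component's Grundy value g to g ⊕ X where X is the current total.
Stack A: target g' = 3⊕0 = 3, but every legal move changes the Grundy value (mex property), so 0 moves.
Stack B: target g' = 3⊕0 = 3, but every legal move changes the Grundy value (mex property), so 0 moves.

0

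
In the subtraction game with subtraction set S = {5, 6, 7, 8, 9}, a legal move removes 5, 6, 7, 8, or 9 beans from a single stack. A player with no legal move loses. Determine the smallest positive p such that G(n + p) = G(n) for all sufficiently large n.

14

n :  0  1  2  3  4  5  6  7  8  9 10 11 12 13 14 15 16 17 18 19 20 21 22 23 24 25 26 27 28 29
G :  0  0  0  0  0  1  1  1  1  1  2  2  2  2  0  0  0  0  0  1  1  1  1  1  2  2  2  2  0  0
G(n+14) = G(n) holds for n = 0,…,8 (a full window of length max(S) = 9), so the sequence is purely periodic with period 14.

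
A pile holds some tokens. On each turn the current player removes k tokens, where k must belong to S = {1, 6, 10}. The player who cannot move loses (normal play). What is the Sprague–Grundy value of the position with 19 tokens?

G(0) = 0
G(1) = mex{0} = 1
G(2) = mex{1} = 0
G(3) = mex{0} = 1
G(4) = mex{1} = 0
G(5) = mex{0} = 1
G(6) = mex{1,0} = 2
G(7) = mex{2,1} = 0
G(8) = mex{0,0} = 1
G(9) = mex{1,1} = 0
G(10) = mex{0,0,0} = 1
G(11) = mex{1,1,1} = 0
G(12) = mex{0,2,0} = 1
G(13) = mex{1,0,1} = 2
G(14) = mex{2,1,0} = 3
G(15) = mex{3,0,1} = 2
G(16) = mex{2,1,2} = 0
G(17) = mex{0,0,0} = 1
G(18) = mex{1,1,1} = 0
G(19) = mex{0,2,0} = 1

1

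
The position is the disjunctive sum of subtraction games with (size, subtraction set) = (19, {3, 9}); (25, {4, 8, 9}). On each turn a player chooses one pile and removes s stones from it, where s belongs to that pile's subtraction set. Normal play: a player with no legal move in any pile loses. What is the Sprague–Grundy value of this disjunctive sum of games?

3

Pile A, S = {3, 9}:
G(0) = 0
G(1) = mex{} = 0
G(2) = mex{} = 0
G(3) = mex{0} = 1
G(4) = mex{0} = 1
G(5) = mex{0} = 1
G(6) = mex{1} = 0
G(7) = mex{1} = 0
G(8) = mex{1} = 0
G(9) = mex{0,0} = 1
G(10) = mex{0,0} = 1
G(11) = mex{0,0} = 1
G(12) = mex{1,1} = 0
G(13) = mex{1,1} = 0
G(14) = mex{1,1} = 0
G(15) = mex{0,0} = 1
G(16) = mex{0,0} = 1
G(17) = mex{0,0} = 1
G(18) = mex{1,1} = 0
G(19) = mex{1,1} = 0
G_A(19) = 0.
Pile B, S = {4, 8, 9}:
n :  0  1  2  3  4  5  6  7  8  9 10 11 12 13 14 15 16 17 18 19 20 21 22 23 24 25
G :  0  0  0  0  1  1  1  1  2  2  2  2  3  0  0  0  0  1  1  1  1  2  2  2  2  3
G_B(25) = 3.
Combined Grundy value = 0 ⊕ 3 = 3.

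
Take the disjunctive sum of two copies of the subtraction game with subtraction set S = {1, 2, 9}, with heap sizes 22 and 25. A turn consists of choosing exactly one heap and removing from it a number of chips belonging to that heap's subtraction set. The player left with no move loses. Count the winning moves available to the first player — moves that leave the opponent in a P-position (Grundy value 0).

All heaps use S = {1, 2, 9}:
n :  0  1  2  3  4  5  6  7  8  9 10 11 12 13 14 15 16 17 18 19 20 21 22 23 24 25
G :  0  1  2  0  1  2  0  1  2  3  0  1  2  0  1  2  0  1  2  3  0  1  2  0  1  2
Heap A: G(22) = 2.
Heap B: G(25) = 2.
Combined Grundy value = 2 ⊕ 2 = 0.
A winning move leaves total XOR = 0, i.e. changes one component's Grundy value g to g ⊕ X where X is the current total.
Heap A: target g' = 2⊕0 = 2, but every legal move changes the Grundy value (mex property), so 0 moves.
Heap B: target g' = 2⊕0 = 2, but every legal move changes the Grundy value (mex property), so 0 moves.

0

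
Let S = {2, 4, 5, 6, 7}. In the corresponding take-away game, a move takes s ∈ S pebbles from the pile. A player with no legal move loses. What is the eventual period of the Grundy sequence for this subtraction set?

n :  0  1  2  3  4  5  6  7  8  9 10 11 12 13 14 15 16 17 18 19
G :  0  0  1  1  2  2  3  3  4  0  0  1  1  2  2  3  3  4  0  0
G(n+9) = G(n) holds for n = 0,…,6 (a full window of length max(S) = 7), so the sequence is purely periodic with period 9.

9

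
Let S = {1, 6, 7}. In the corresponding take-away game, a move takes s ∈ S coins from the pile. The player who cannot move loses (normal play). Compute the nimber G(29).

G(0) = 0
G(1) = mex{0} = 1
G(2) = mex{1} = 0
G(3) = mex{0} = 1
G(4) = mex{1} = 0
G(5) = mex{0} = 1
G(6) = mex{1,0} = 2
G(7) = mex{2,1,0} = 3
G(8) = mex{3,0,1} = 2
G(9) = mex{2,1,0} = 3
G(10) = mex{3,0,1} = 2
G(11) = mex{2,1,0} = 3
G(12) = mex{3,2,1} = 0
G(13) = mex{0,3,2} = 1
G(14) = mex{1,2,3} = 0
G(15) = mex{0,3,2} = 1
G(16) = mex{1,2,3} = 0
G(17) = mex{0,3,2} = 1
G(18) = mex{1,0,3} = 2
G(19) = mex{2,1,0} = 3
G(20) = mex{3,0,1} = 2
G(21) = mex{2,1,0} = 3
G(22) = mex{3,0,1} = 2
G(23) = mex{2,1,0} = 3
G(24) = mex{3,2,1} = 0
G(25) = mex{0,3,2} = 1
G(26) = mex{1,2,3} = 0
G(27) = mex{0,3,2} = 1
G(28) = mex{1,2,3} = 0
G(29) = mex{0,3,2} = 1

1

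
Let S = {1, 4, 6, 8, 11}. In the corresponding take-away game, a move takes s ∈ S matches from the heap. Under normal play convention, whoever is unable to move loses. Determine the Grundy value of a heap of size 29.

0

G(0) = 0
G(1) = mex{0} = 1
G(2) = mex{1} = 0
G(3) = mex{0} = 1
G(4) = mex{1,0} = 2
G(5) = mex{2,1} = 0
G(6) = mex{0,0,0} = 1
G(7) = mex{1,1,1} = 0
G(8) = mex{0,2,0,0} = 1
G(9) = mex{1,0,1,1} = 2
G(10) = mex{2,1,2,0} = 3
G(11) = mex{3,0,0,1,0} = 2
G(12) = mex{2,1,1,2,1} = 0
G(13) = mex{0,2,0,0,0} = 1
G(14) = mex{1,3,1,1,1} = 0
G(15) = mex{0,2,2,0,2} = 1
G(16) = mex{1,0,3,1,0} = 2
G(17) = mex{2,1,2,2,1} = 0
G(18) = mex{0,0,0,3,0} = 1
G(19) = mex{1,1,1,2,1} = 0
G(20) = mex{0,2,0,0,2} = 1
G(21) = mex{1,0,1,1,3} = 2
G(22) = mex{2,1,2,0,2} = 3
G(23) = mex{3,0,0,1,0} = 2
G(24) = mex{2,1,1,2,1} = 0
G(25) = mex{0,2,0,0,0} = 1
G(26) = mex{1,3,1,1,1} = 0
G(27) = mex{0,2,2,0,2} = 1
G(28) = mex{1,0,3,1,0} = 2
G(29) = mex{2,1,2,2,1} = 0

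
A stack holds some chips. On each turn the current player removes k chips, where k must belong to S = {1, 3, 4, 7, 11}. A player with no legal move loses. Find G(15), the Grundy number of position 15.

3

G(0) = 0
G(1) = mex{0} = 1
G(2) = mex{1} = 0
G(3) = mex{0,0} = 1
G(4) = mex{1,1,0} = 2
G(5) = mex{2,0,1} = 3
G(6) = mex{3,1,0} = 2
G(7) = mex{2,2,1,0} = 3
G(8) = mex{3,3,2,1} = 0
G(9) = mex{0,2,3,0} = 1
G(10) = mex{1,3,2,1} = 0
G(11) = mex{0,0,3,2,0} = 1
G(12) = mex{1,1,0,3,1} = 2
G(13) = mex{2,0,1,2,0} = 3
G(14) = mex{3,1,0,3,1} = 2
G(15) = mex{2,2,1,0,2} = 3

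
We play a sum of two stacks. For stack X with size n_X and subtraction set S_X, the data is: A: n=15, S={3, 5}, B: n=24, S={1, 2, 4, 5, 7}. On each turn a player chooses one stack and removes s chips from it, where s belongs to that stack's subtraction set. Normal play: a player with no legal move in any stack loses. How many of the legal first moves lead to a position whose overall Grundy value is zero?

4

Stack A, S = {3, 5}:
G(0) = 0
G(1) = mex{} = 0
G(2) = mex{} = 0
G(3) = mex{0} = 1
G(4) = mex{0} = 1
G(5) = mex{0,0} = 1
G(6) = mex{1,0} = 2
G(7) = mex{1,0} = 2
G(8) = mex{1,1} = 0
G(9) = mex{2,1} = 0
G(10) = mex{2,1} = 0
G(11) = mex{0,2} = 1
G(12) = mex{0,2} = 1
G(13) = mex{0,0} = 1
G(14) = mex{1,0} = 2
G(15) = mex{1,0} = 2
G_A(15) = 2.
Stack B, S = {1, 2, 4, 5, 7}:
n :  0  1  2  3  4  5  6  7  8  9 10 11 12 13 14 15 16 17 18 19 20 21 22 23 24
G :  0  1  2  0  1  2  0  1  2  0  1  2  0  1  2  0  1  2  0  1  2  0  1  2  0
G_B(24) = 0.
Combined Grundy value = 2 ⊕ 0 = 2.
A winning move leaves total XOR = 0, i.e. changes one component's Grundy value g to g ⊕ X where X is the current total.
Stack A: need g' = 2⊕2 = 0. Options: 15−3→G=1, 15−5→G=0. Hits: 1.
Stack B: need g' = 0⊕2 = 2. Options: 24−1→G=2, 24−2→G=1, 24−4→G=2, 24−5→G=1, 24−7→G=2. Hits: 3.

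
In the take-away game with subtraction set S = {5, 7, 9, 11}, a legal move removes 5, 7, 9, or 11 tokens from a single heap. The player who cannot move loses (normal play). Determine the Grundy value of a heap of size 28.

2

n :  0  1  2  3  4  5  6  7  8  9 10 11 12 13 14 15 16 17 18 19 20 21 22 23 24 25 26 27 28
G :  0  0  0  0  0  1  1  1  1  1  2  2  2  2  2  3  0  0  0  0  0  1  1  1  1  1  2  2  2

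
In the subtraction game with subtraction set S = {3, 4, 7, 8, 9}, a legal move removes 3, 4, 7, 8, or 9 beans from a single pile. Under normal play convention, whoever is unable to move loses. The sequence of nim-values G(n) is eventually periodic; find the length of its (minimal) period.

G(0) = 0
G(1) = mex{} = 0
G(2) = mex{} = 0
G(3) = mex{0} = 1
G(4) = mex{0,0} = 1
G(5) = mex{0,0} = 1
G(6) = mex{1,0} = 2
G(7) = mex{1,1,0} = 2
G(8) = mex{1,1,0,0} = 2
G(9) = mex{2,1,0,0,0} = 3
G(10) = mex{2,2,1,0,0} = 3
G(11) = mex{2,2,1,1,0} = 3
G(12) = mex{3,2,1,1,1} = 0
G(13) = mex{3,3,2,1,1} = 0
G(14) = mex{3,3,2,2,1} = 0
G(15) = mex{0,3,2,2,2} = 1
G(16) = mex{0,0,3,2,2} = 1
G(17) = mex{0,0,3,3,2} = 1
G(18) = mex{1,0,3,3,3} = 2
G(19) = mex{1,1,0,3,3} = 2
G(20) = mex{1,1,0,0,3} = 2
G(21) = mex{2,1,0,0,0} = 3
G(22) = mex{2,2,1,0,0} = 3
G(23) = mex{2,2,1,1,0} = 3
G(24) = mex{3,2,1,1,1} = 0
G(25) = mex{3,3,2,1,1} = 0
G(n+12) = G(n) holds for n = 0,…,8 (a full window of length max(S) = 9), so the sequence is purely periodic with period 12.

12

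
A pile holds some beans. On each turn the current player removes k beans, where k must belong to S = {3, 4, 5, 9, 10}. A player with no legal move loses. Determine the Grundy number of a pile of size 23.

3

G(0) = 0
G(1) = mex{} = 0
G(2) = mex{} = 0
G(3) = mex{0} = 1
G(4) = mex{0,0} = 1
G(5) = mex{0,0,0} = 1
G(6) = mex{1,0,0} = 2
G(7) = mex{1,1,0} = 2
G(8) = mex{1,1,1} = 0
G(9) = mex{2,1,1,0} = 3
G(10) = mex{2,2,1,0,0} = 3
G(11) = mex{0,2,2,0,0} = 1
G(12) = mex{3,0,2,1,0} = 4
G(13) = mex{3,3,0,1,1} = 2
G(14) = mex{1,3,3,1,1} = 0
G(15) = mex{4,1,3,2,1} = 0
G(16) = mex{2,4,1,2,2} = 0
G(17) = mex{0,2,4,0,2} = 1
G(18) = mex{0,0,2,3,0} = 1
G(19) = mex{0,0,0,3,3} = 1
G(20) = mex{1,0,0,1,3} = 2
G(21) = mex{1,1,0,4,1} = 2
G(22) = mex{1,1,1,2,4} = 0
G(23) = mex{2,1,1,0,2} = 3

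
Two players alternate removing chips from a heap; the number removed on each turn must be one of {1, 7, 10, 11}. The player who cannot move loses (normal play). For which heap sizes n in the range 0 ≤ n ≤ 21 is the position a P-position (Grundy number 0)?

0, 2, 4, 6, 8, 20

n :  0  1  2  3  4  5  6  7  8  9 10 11 12 13 14 15 16 17 18 19 20 21
G :  0  1  0  1  0  1  0  1  0  1  2  3  2  3  2  3  2  3  2  3  0  1
P-positions are exactly the n with G(n) = 0.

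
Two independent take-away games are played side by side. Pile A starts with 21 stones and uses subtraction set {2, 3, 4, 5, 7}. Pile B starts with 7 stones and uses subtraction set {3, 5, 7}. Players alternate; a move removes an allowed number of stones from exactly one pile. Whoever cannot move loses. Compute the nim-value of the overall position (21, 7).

Pile A, S = {2, 3, 4, 5, 7}:
G(0) = 0
G(1) = mex{} = 0
G(2) = mex{0} = 1
G(3) = mex{0,0} = 1
G(4) = mex{1,0,0} = 2
G(5) = mex{1,1,0,0} = 2
G(6) = mex{2,1,1,0} = 3
G(7) = mex{2,2,1,1,0} = 3
G(8) = mex{3,2,2,1,0} = 4
G(9) = mex{3,3,2,2,1} = 0
G(10) = mex{4,3,3,2,1} = 0
G(11) = mex{0,4,3,3,2} = 1
G(12) = mex{0,0,4,3,2} = 1
G(13) = mex{1,0,0,4,3} = 2
G(14) = mex{1,1,0,0,3} = 2
G(15) = mex{2,1,1,0,4} = 3
G(16) = mex{2,2,1,1,0} = 3
G(17) = mex{3,2,2,1,0} = 4
G(18) = mex{3,3,2,2,1} = 0
G(19) = mex{4,3,3,2,1} = 0
G(20) = mex{0,4,3,3,2} = 1
G(21) = mex{0,0,4,3,2} = 1
G_A(21) = 1.
Pile B, S = {3, 5, 7}:
G(0) = 0
G(1) = mex{} = 0
G(2) = mex{} = 0
G(3) = mex{0} = 1
G(4) = mex{0} = 1
G(5) = mex{0,0} = 1
G(6) = mex{1,0} = 2
G(7) = mex{1,0,0} = 2
G_B(7) = 2.
Combined Grundy value = 1 ⊕ 2 = 3.

3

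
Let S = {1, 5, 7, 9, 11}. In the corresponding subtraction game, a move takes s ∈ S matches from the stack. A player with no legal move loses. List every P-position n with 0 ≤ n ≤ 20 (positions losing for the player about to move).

G(0) = 0
G(1) = mex{0} = 1
G(2) = mex{1} = 0
G(3) = mex{0} = 1
G(4) = mex{1} = 0
G(5) = mex{0,0} = 1
G(6) = mex{1,1} = 0
G(7) = mex{0,0,0} = 1
G(8) = mex{1,1,1} = 0
G(9) = mex{0,0,0,0} = 1
G(10) = mex{1,1,1,1} = 0
G(11) = mex{0,0,0,0,0} = 1
G(12) = mex{1,1,1,1,1} = 0
G(13) = mex{0,0,0,0,0} = 1
G(14) = mex{1,1,1,1,1} = 0
G(15) = mex{0,0,0,0,0} = 1
G(16) = mex{1,1,1,1,1} = 0
G(17) = mex{0,0,0,0,0} = 1
G(18) = mex{1,1,1,1,1} = 0
G(19) = mex{0,0,0,0,0} = 1
G(20) = mex{1,1,1,1,1} = 0
P-positions are exactly the n with G(n) = 0.

0, 2, 4, 6, 8, 10, 12, 14, 16, 18, 20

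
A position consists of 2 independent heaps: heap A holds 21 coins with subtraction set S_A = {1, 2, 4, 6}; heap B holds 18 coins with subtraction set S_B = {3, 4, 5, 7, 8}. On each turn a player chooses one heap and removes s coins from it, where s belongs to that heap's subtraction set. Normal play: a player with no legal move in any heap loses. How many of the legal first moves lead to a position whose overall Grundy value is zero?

Heap A, S = {1, 2, 4, 6}:
n :  0  1  2  3  4  5  6  7  8  9 10 11 12 13 14 15 16 17 18 19 20 21
G :  0  1  2  0  1  2  3  4  0  1  2  0  1  2  3  4  0  1  2  0  1  2
G_A(21) = 2.
Heap B, S = {3, 4, 5, 7, 8}:
n :  0  1  2  3  4  5  6  7  8  9 10 11 12 13 14 15 16 17 18
G :  0  0  0  1  1  1  2  2  2  3  3  0  0  0  1  1  1  2  2
G_B(18) = 2.
Combined Grundy value = 2 ⊕ 2 = 0.
A winning move leaves total XOR = 0, i.e. changes one component's Grundy value g to g ⊕ X where X is the current total.
Heap A: target g' = 2⊕0 = 2, but every legal move changes the Grundy value (mex property), so 0 moves.
Heap B: target g' = 2⊕0 = 2, but every legal move changes the Grundy value (mex property), so 0 moves.

0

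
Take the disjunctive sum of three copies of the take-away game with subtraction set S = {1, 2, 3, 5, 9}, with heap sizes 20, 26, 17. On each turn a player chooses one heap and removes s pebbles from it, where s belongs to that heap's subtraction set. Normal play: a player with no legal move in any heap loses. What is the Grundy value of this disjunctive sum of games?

All heaps use S = {1, 2, 3, 5, 9}:
n :  0  1  2  3  4  5  6  7  8  9 10 11 12 13 14 15 16 17 18 19 20 21 22 23 24 25 26
G :  0  1  2  3  0  1  2  3  0  1  2  3  0  1  2  3  0  1  2  3  0  1  2  3  0  1  2
Heap A: G(20) = 0.
Heap B: G(26) = 2.
Heap C: G(17) = 1.
Combined Grundy value = 0 ⊕ 2 ⊕ 1 = 3.

3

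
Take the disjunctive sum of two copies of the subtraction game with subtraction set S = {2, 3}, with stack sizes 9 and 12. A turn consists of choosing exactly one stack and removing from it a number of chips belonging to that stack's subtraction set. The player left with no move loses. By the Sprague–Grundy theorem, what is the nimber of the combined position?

All stacks use S = {2, 3}:
n :  0  1  2  3  4  5  6  7  8  9 10 11 12
G :  0  0  1  1  2  0  0  1  1  2  0  0  1
Stack A: G(9) = 2.
Stack B: G(12) = 1.
Combined Grundy value = 2 ⊕ 1 = 3.

3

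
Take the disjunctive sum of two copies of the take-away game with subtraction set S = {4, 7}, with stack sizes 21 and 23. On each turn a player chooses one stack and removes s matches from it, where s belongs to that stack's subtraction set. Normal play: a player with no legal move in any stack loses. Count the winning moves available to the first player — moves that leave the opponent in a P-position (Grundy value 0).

All stacks use S = {4, 7}:
G(0) = 0
G(1) = mex{} = 0
G(2) = mex{} = 0
G(3) = mex{} = 0
G(4) = mex{0} = 1
G(5) = mex{0} = 1
G(6) = mex{0} = 1
G(7) = mex{0,0} = 1
G(8) = mex{1,0} = 2
G(9) = mex{1,0} = 2
G(10) = mex{1,0} = 2
G(11) = mex{1,1} = 0
G(12) = mex{2,1} = 0
G(13) = mex{2,1} = 0
G(14) = mex{2,1} = 0
G(15) = mex{0,2} = 1
G(16) = mex{0,2} = 1
G(17) = mex{0,2} = 1
G(18) = mex{0,0} = 1
G(19) = mex{1,0} = 2
G(20) = mex{1,0} = 2
G(21) = mex{1,0} = 2
G(22) = mex{1,1} = 0
G(23) = mex{2,1} = 0
Stack A: G(21) = 2.
Stack B: G(23) = 0.
Combined Grundy value = 2 ⊕ 0 = 2.
A winning move leaves total XOR = 0, i.e. changes one component's Grundy value g to g ⊕ X where X is the current total.
Stack A: need g' = 2⊕2 = 0. Options: 21−4→G=1, 21−7→G=0. Hits: 1.
Stack B: need g' = 0⊕2 = 2. Options: 23−4→G=2, 23−7→G=1. Hits: 1.

2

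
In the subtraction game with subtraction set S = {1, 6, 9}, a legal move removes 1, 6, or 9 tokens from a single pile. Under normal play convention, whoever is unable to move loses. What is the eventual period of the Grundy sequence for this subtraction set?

n :  0  1  2  3  4  5  6  7  8  9 10 11 12 13 14 15 16 17 18 19 20 21 22 23 24 25 26
G :  0  1  0  1  0  1  2  0  1  2  3  2  0  1  0  1  2  0  1  0  1  2  0  1  0  1  2
From n = 11 onward G(n+5) = G(n); since this holds over max(S) = 9 consecutive positions the period is 5 (pre-period 11).

5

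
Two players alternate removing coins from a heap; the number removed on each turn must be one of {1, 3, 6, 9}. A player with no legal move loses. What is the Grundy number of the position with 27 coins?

G(0) = 0
G(1) = mex{0} = 1
G(2) = mex{1} = 0
G(3) = mex{0,0} = 1
G(4) = mex{1,1} = 0
G(5) = mex{0,0} = 1
G(6) = mex{1,1,0} = 2
G(7) = mex{2,0,1} = 3
G(8) = mex{3,1,0} = 2
G(9) = mex{2,2,1,0} = 3
G(10) = mex{3,3,0,1} = 2
G(11) = mex{2,2,1,0} = 3
G(12) = mex{3,3,2,1} = 0
G(13) = mex{0,2,3,0} = 1
G(14) = mex{1,3,2,1} = 0
G(15) = mex{0,0,3,2} = 1
G(16) = mex{1,1,2,3} = 0
G(17) = mex{0,0,3,2} = 1
G(18) = mex{1,1,0,3} = 2
G(19) = mex{2,0,1,2} = 3
G(20) = mex{3,1,0,3} = 2
G(21) = mex{2,2,1,0} = 3
G(22) = mex{3,3,0,1} = 2
G(23) = mex{2,2,1,0} = 3
G(24) = mex{3,3,2,1} = 0
G(25) = mex{0,2,3,0} = 1
G(26) = mex{1,3,2,1} = 0
G(27) = mex{0,0,3,2} = 1

1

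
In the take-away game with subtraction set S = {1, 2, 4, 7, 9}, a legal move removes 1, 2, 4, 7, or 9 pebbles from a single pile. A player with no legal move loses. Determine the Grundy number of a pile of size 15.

1

n :  0  1  2  3  4  5  6  7  8  9 10 11 12 13 14 15
G :  0  1  2  0  1  2  0  1  2  3  4  0  1  2  0  1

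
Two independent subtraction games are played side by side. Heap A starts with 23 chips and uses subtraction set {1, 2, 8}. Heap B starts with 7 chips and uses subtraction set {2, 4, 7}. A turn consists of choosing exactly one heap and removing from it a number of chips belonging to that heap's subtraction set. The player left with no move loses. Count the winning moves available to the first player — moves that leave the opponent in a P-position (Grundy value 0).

Heap A, S = {1, 2, 8}:
G(0) = 0
G(1) = mex{0} = 1
G(2) = mex{1,0} = 2
G(3) = mex{2,1} = 0
G(4) = mex{0,2} = 1
G(5) = mex{1,0} = 2
G(6) = mex{2,1} = 0
G(7) = mex{0,2} = 1
G(8) = mex{1,0,0} = 2
G(9) = mex{2,1,1} = 0
G(10) = mex{0,2,2} = 1
G(11) = mex{1,0,0} = 2
G(12) = mex{2,1,1} = 0
G(13) = mex{0,2,2} = 1
G(14) = mex{1,0,0} = 2
G(15) = mex{2,1,1} = 0
G(16) = mex{0,2,2} = 1
G(17) = mex{1,0,0} = 2
G(18) = mex{2,1,1} = 0
G(19) = mex{0,2,2} = 1
G(20) = mex{1,0,0} = 2
G(21) = mex{2,1,1} = 0
G(22) = mex{0,2,2} = 1
G(23) = mex{1,0,0} = 2
G_A(23) = 2.
Heap B, S = {2, 4, 7}:
n : 0 1 2 3 4 5 6 7
G : 0 0 1 1 2 2 0 3
G_B(7) = 3.
Combined Grundy value = 2 ⊕ 3 = 1.
A winning move leaves total XOR = 0, i.e. changes one component's Grundy value g to g ⊕ X where X is the current total.
Heap A: need g' = 2⊕1 = 3. Options: 23−1→G=1, 23−2→G=0, 23−8→G=0. Hits: 0.
Heap B: need g' = 3⊕1 = 2. Options: 7−2→G=2, 7−4→G=1, 7−7→G=0. Hits: 1.

1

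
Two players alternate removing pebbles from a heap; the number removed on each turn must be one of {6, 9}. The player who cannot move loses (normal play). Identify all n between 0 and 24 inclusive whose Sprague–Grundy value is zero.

n :  0  1  2  3  4  5  6  7  8  9 10 11 12 13 14 15 16 17 18 19 20 21 22 23 24
G :  0  0  0  0  0  0  1  1  1  1  1  1  2  2  2  0  0  0  0  0  0  1  1  1  1
P-positions are exactly the n with G(n) = 0.

0, 1, 2, 3, 4, 5, 15, 16, 17, 18, 19, 20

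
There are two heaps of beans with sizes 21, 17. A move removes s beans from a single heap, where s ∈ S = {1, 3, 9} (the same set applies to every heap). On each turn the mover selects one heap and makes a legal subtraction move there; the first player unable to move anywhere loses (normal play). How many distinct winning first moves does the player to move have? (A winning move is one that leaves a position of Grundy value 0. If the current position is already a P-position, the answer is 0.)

All heaps use S = {1, 3, 9}:
G(0) = 0
G(1) = mex{0} = 1
G(2) = mex{1} = 0
G(3) = mex{0,0} = 1
G(4) = mex{1,1} = 0
G(5) = mex{0,0} = 1
G(6) = mex{1,1} = 0
G(7) = mex{0,0} = 1
G(8) = mex{1,1} = 0
G(9) = mex{0,0,0} = 1
G(10) = mex{1,1,1} = 0
G(11) = mex{0,0,0} = 1
G(12) = mex{1,1,1} = 0
G(13) = mex{0,0,0} = 1
G(14) = mex{1,1,1} = 0
G(15) = mex{0,0,0} = 1
G(16) = mex{1,1,1} = 0
G(17) = mex{0,0,0} = 1
G(18) = mex{1,1,1} = 0
G(19) = mex{0,0,0} = 1
G(20) = mex{1,1,1} = 0
G(21) = mex{0,0,0} = 1
Heap A: G(21) = 1.
Heap B: G(17) = 1.
Combined Grundy value = 1 ⊕ 1 = 0.
A winning move leaves total XOR = 0, i.e. changes one component's Grundy value g to g ⊕ X where X is the current total.
Heap A: target g' = 1⊕0 = 1, but every legal move changes the Grundy value (mex property), so 0 moves.
Heap B: target g' = 1⊕0 = 1, but every legal move changes the Grundy value (mex property), so 0 moves.

0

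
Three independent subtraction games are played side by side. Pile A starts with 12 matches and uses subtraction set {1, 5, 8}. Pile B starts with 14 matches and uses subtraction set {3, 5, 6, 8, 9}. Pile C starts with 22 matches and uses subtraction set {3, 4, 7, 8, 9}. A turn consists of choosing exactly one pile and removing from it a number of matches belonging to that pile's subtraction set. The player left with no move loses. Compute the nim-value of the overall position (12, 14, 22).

1

Pile A, S = {1, 5, 8}:
G(0) = 0
G(1) = mex{0} = 1
G(2) = mex{1} = 0
G(3) = mex{0} = 1
G(4) = mex{1} = 0
G(5) = mex{0,0} = 1
G(6) = mex{1,1} = 0
G(7) = mex{0,0} = 1
G(8) = mex{1,1,0} = 2
G(9) = mex{2,0,1} = 3
G(10) = mex{3,1,0} = 2
G(11) = mex{2,0,1} = 3
G(12) = mex{3,1,0} = 2
G_A(12) = 2.
Pile B, S = {3, 5, 6, 8, 9}:
n :  0  1  2  3  4  5  6  7  8  9 10 11 12 13 14
G :  0  0  0  1  1  1  2  2  2  3  3  3  0  0  0
G_B(14) = 0.
Pile C, S = {3, 4, 7, 8, 9}:
G(0) = 0
G(1) = mex{} = 0
G(2) = mex{} = 0
G(3) = mex{0} = 1
G(4) = mex{0,0} = 1
G(5) = mex{0,0} = 1
G(6) = mex{1,0} = 2
G(7) = mex{1,1,0} = 2
G(8) = mex{1,1,0,0} = 2
G(9) = mex{2,1,0,0,0} = 3
G(10) = mex{2,2,1,0,0} = 3
G(11) = mex{2,2,1,1,0} = 3
G(12) = mex{3,2,1,1,1} = 0
G(13) = mex{3,3,2,1,1} = 0
G(14) = mex{3,3,2,2,1} = 0
G(15) = mex{0,3,2,2,2} = 1
G(16) = mex{0,0,3,2,2} = 1
G(17) = mex{0,0,3,3,2} = 1
G(18) = mex{1,0,3,3,3} = 2
G(19) = mex{1,1,0,3,3} = 2
G(20) = mex{1,1,0,0,3} = 2
G(21) = mex{2,1,0,0,0} = 3
G(22) = mex{2,2,1,0,0} = 3
G_C(22) = 3.
Combined Grundy value = 2 ⊕ 0 ⊕ 3 = 1.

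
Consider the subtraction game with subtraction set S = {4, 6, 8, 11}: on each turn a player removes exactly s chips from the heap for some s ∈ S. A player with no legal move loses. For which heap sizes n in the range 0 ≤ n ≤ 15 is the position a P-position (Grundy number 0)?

0, 1, 2, 3, 15

n :  0  1  2  3  4  5  6  7  8  9 10 11 12 13 14 15
G :  0  0  0  0  1  1  1  1  2  2  2  2  3  3  3  0
P-positions are exactly the n with G(n) = 0.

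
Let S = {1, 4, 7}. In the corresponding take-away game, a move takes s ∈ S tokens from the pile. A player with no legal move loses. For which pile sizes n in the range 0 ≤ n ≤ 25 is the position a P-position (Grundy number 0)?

G(0) = 0
G(1) = mex{0} = 1
G(2) = mex{1} = 0
G(3) = mex{0} = 1
G(4) = mex{1,0} = 2
G(5) = mex{2,1} = 0
G(6) = mex{0,0} = 1
G(7) = mex{1,1,0} = 2
G(8) = mex{2,2,1} = 0
G(9) = mex{0,0,0} = 1
G(10) = mex{1,1,1} = 0
G(11) = mex{0,2,2} = 1
G(12) = mex{1,0,0} = 2
G(13) = mex{2,1,1} = 0
G(14) = mex{0,0,2} = 1
G(15) = mex{1,1,0} = 2
G(16) = mex{2,2,1} = 0
G(17) = mex{0,0,0} = 1
G(18) = mex{1,1,1} = 0
G(19) = mex{0,2,2} = 1
G(20) = mex{1,0,0} = 2
G(21) = mex{2,1,1} = 0
G(22) = mex{0,0,2} = 1
G(23) = mex{1,1,0} = 2
G(24) = mex{2,2,1} = 0
G(25) = mex{0,0,0} = 1
P-positions are exactly the n with G(n) = 0.

0, 2, 5, 8, 10, 13, 16, 18, 21, 24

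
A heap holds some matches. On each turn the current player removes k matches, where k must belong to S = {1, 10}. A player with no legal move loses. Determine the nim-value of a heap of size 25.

G(0) = 0
G(1) = mex{0} = 1
G(2) = mex{1} = 0
G(3) = mex{0} = 1
G(4) = mex{1} = 0
G(5) = mex{0} = 1
G(6) = mex{1} = 0
G(7) = mex{0} = 1
G(8) = mex{1} = 0
G(9) = mex{0} = 1
G(10) = mex{1,0} = 2
G(11) = mex{2,1} = 0
G(12) = mex{0,0} = 1
G(13) = mex{1,1} = 0
G(14) = mex{0,0} = 1
G(15) = mex{1,1} = 0
G(16) = mex{0,0} = 1
G(17) = mex{1,1} = 0
G(18) = mex{0,0} = 1
G(19) = mex{1,1} = 0
G(20) = mex{0,2} = 1
G(21) = mex{1,0} = 2
G(22) = mex{2,1} = 0
G(23) = mex{0,0} = 1
G(24) = mex{1,1} = 0
G(25) = mex{0,0} = 1

1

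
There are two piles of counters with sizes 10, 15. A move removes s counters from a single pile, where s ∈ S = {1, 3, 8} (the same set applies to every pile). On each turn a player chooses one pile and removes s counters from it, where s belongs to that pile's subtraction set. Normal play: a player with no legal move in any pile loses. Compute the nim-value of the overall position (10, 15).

All piles use S = {1, 3, 8}:
G(0) = 0
G(1) = mex{0} = 1
G(2) = mex{1} = 0
G(3) = mex{0,0} = 1
G(4) = mex{1,1} = 0
G(5) = mex{0,0} = 1
G(6) = mex{1,1} = 0
G(7) = mex{0,0} = 1
G(8) = mex{1,1,0} = 2
G(9) = mex{2,0,1} = 3
G(10) = mex{3,1,0} = 2
G(11) = mex{2,2,1} = 0
G(12) = mex{0,3,0} = 1
G(13) = mex{1,2,1} = 0
G(14) = mex{0,0,0} = 1
G(15) = mex{1,1,1} = 0
Pile A: G(10) = 2.
Pile B: G(15) = 0.
Combined Grundy value = 2 ⊕ 0 = 2.

2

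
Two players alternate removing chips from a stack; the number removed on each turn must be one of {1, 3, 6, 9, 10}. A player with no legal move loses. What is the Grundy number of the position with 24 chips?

3

G(0) = 0
G(1) = mex{0} = 1
G(2) = mex{1} = 0
G(3) = mex{0,0} = 1
G(4) = mex{1,1} = 0
G(5) = mex{0,0} = 1
G(6) = mex{1,1,0} = 2
G(7) = mex{2,0,1} = 3
G(8) = mex{3,1,0} = 2
G(9) = mex{2,2,1,0} = 3
G(10) = mex{3,3,0,1,0} = 2
G(11) = mex{2,2,1,0,1} = 3
G(12) = mex{3,3,2,1,0} = 4
G(13) = mex{4,2,3,0,1} = 5
G(14) = mex{5,3,2,1,0} = 4
G(15) = mex{4,4,3,2,1} = 0
G(16) = mex{0,5,2,3,2} = 1
G(17) = mex{1,4,3,2,3} = 0
G(18) = mex{0,0,4,3,2} = 1
G(19) = mex{1,1,5,2,3} = 0
G(20) = mex{0,0,4,3,2} = 1
G(21) = mex{1,1,0,4,3} = 2
G(22) = mex{2,0,1,5,4} = 3
G(23) = mex{3,1,0,4,5} = 2
G(24) = mex{2,2,1,0,4} = 3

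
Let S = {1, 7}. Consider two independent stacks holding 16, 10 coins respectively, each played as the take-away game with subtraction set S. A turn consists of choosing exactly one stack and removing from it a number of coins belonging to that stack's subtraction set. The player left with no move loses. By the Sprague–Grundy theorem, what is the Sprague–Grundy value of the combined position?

0

All stacks use S = {1, 7}:
G(0) = 0
G(1) = mex{0} = 1
G(2) = mex{1} = 0
G(3) = mex{0} = 1
G(4) = mex{1} = 0
G(5) = mex{0} = 1
G(6) = mex{1} = 0
G(7) = mex{0,0} = 1
G(8) = mex{1,1} = 0
G(9) = mex{0,0} = 1
G(10) = mex{1,1} = 0
G(11) = mex{0,0} = 1
G(12) = mex{1,1} = 0
G(13) = mex{0,0} = 1
G(14) = mex{1,1} = 0
G(15) = mex{0,0} = 1
G(16) = mex{1,1} = 0
Stack A: G(16) = 0.
Stack B: G(10) = 0.
Combined Grundy value = 0 ⊕ 0 = 0.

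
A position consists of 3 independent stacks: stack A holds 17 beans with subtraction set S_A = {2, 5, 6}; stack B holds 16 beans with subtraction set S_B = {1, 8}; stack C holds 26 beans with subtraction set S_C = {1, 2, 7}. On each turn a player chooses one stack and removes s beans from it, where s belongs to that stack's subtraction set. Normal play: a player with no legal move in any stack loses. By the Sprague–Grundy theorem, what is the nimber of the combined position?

Stack A, S = {2, 5, 6}:
G(0) = 0
G(1) = mex{} = 0
G(2) = mex{0} = 1
G(3) = mex{0} = 1
G(4) = mex{1} = 0
G(5) = mex{1,0} = 2
G(6) = mex{0,0,0} = 1
G(7) = mex{2,1,0} = 3
G(8) = mex{1,1,1} = 0
G(9) = mex{3,0,1} = 2
G(10) = mex{0,2,0} = 1
G(11) = mex{2,1,2} = 0
G(12) = mex{1,3,1} = 0
G(13) = mex{0,0,3} = 1
G(14) = mex{0,2,0} = 1
G(15) = mex{1,1,2} = 0
G(16) = mex{1,0,1} = 2
G(17) = mex{0,0,0} = 1
G_A(17) = 1.
Stack B, S = {1, 8}:
n :  0  1  2  3  4  5  6  7  8  9 10 11 12 13 14 15 16
G :  0  1  0  1  0  1  0  1  2  0  1  0  1  0  1  0  1
G_B(16) = 1.
Stack C, S = {1, 2, 7}:
n :  0  1  2  3  4  5  6  7  8  9 10 11 12 13 14 15 16 17 18 19 20 21 22 23 24 25 26
G :  0  1  2  0  1  2  0  1  2  0  1  2  0  1  2  0  1  2  0  1  2  0  1  2  0  1  2
G_C(26) = 2.
Combined Grundy value = 1 ⊕ 1 ⊕ 2 = 2.

2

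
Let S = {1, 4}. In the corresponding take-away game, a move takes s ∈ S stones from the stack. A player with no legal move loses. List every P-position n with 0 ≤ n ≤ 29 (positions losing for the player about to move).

n :  0  1  2  3  4  5  6  7  8  9 10 11 12 13 14 15 16 17 18 19 20 21 22 23 24 25 26 27 28 29
G :  0  1  0  1  2  0  1  0  1  2  0  1  0  1  2  0  1  0  1  2  0  1  0  1  2  0  1  0  1  2
P-positions are exactly the n with G(n) = 0.

0, 2, 5, 7, 10, 12, 15, 17, 20, 22, 25, 27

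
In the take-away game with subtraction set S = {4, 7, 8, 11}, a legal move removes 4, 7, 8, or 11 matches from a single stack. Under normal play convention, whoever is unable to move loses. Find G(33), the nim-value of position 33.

0

n :  0  1  2  3  4  5  6  7  8  9 10 11 12 13 14 15 16 17 18 19 20 21 22 23 24 25 26 27 28 29 30 31 32 33
G :  0  0  0  0  1  1  1  1  2  2  2  2  3  3  3  0  0  0  0  1  1  1  1  2  2  2  2  3  3  3  0  0  0  0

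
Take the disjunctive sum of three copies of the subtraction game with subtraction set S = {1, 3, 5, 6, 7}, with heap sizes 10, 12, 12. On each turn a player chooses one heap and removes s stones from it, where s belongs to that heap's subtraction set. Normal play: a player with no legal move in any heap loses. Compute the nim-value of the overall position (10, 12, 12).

All heaps use S = {1, 3, 5, 6, 7}:
G(0) = 0
G(1) = mex{0} = 1
G(2) = mex{1} = 0
G(3) = mex{0,0} = 1
G(4) = mex{1,1} = 0
G(5) = mex{0,0,0} = 1
G(6) = mex{1,1,1,0} = 2
G(7) = mex{2,0,0,1,0} = 3
G(8) = mex{3,1,1,0,1} = 2
G(9) = mex{2,2,0,1,0} = 3
G(10) = mex{3,3,1,0,1} = 2
G(11) = mex{2,2,2,1,0} = 3
G(12) = mex{3,3,3,2,1} = 0
Heap A: G(10) = 2.
Heap B: G(12) = 0.
Heap C: G(12) = 0.
Combined Grundy value = 2 ⊕ 0 ⊕ 0 = 2.

2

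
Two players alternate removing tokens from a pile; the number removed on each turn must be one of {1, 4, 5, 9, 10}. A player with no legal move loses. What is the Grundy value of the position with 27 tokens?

G(0) = 0
G(1) = mex{0} = 1
G(2) = mex{1} = 0
G(3) = mex{0} = 1
G(4) = mex{1,0} = 2
G(5) = mex{2,1,0} = 3
G(6) = mex{3,0,1} = 2
G(7) = mex{2,1,0} = 3
G(8) = mex{3,2,1} = 0
G(9) = mex{0,3,2,0} = 1
G(10) = mex{1,2,3,1,0} = 4
G(11) = mex{4,3,2,0,1} = 5
G(12) = mex{5,0,3,1,0} = 2
G(13) = mex{2,1,0,2,1} = 3
G(14) = mex{3,4,1,3,2} = 0
G(15) = mex{0,5,4,2,3} = 1
G(16) = mex{1,2,5,3,2} = 0
G(17) = mex{0,3,2,0,3} = 1
G(18) = mex{1,0,3,1,0} = 2
G(19) = mex{2,1,0,4,1} = 3
G(20) = mex{3,0,1,5,4} = 2
G(21) = mex{2,1,0,2,5} = 3
G(22) = mex{3,2,1,3,2} = 0
G(23) = mex{0,3,2,0,3} = 1
G(24) = mex{1,2,3,1,0} = 4
G(25) = mex{4,3,2,0,1} = 5
G(26) = mex{5,0,3,1,0} = 2
G(27) = mex{2,1,0,2,1} = 3

3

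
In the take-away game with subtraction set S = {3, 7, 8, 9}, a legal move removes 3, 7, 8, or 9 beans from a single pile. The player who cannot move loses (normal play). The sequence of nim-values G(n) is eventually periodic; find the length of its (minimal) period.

G(0) = 0
G(1) = mex{} = 0
G(2) = mex{} = 0
G(3) = mex{0} = 1
G(4) = mex{0} = 1
G(5) = mex{0} = 1
G(6) = mex{1} = 0
G(7) = mex{1,0} = 2
G(8) = mex{1,0,0} = 2
G(9) = mex{0,0,0,0} = 1
G(10) = mex{2,1,0,0} = 3
G(11) = mex{2,1,1,0} = 3
G(12) = mex{1,1,1,1} = 0
G(13) = mex{3,0,1,1} = 2
G(14) = mex{3,2,0,1} = 4
G(15) = mex{0,2,2,0} = 1
G(16) = mex{2,1,2,2} = 0
G(17) = mex{4,3,1,2} = 0
G(18) = mex{1,3,3,1} = 0
G(19) = mex{0,0,3,3} = 1
G(20) = mex{0,2,0,3} = 1
G(21) = mex{0,4,2,0} = 1
G(22) = mex{1,1,4,2} = 0
G(23) = mex{1,0,1,4} = 2
G(24) = mex{1,0,0,1} = 2
G(25) = mex{0,0,0,0} = 1
G(26) = mex{2,1,0,0} = 3
G(27) = mex{2,1,1,0} = 3
G(28) = mex{1,1,1,1} = 0
G(29) = mex{3,0,1,1} = 2
G(30) = mex{3,2,0,1} = 4
G(31) = mex{0,2,2,0} = 1
G(32) = mex{2,1,2,2} = 0
G(33) = mex{4,3,1,2} = 0
G(n+16) = G(n) holds for n = 0,…,8 (a full window of length max(S) = 9), so the sequence is purely periodic with period 16.

16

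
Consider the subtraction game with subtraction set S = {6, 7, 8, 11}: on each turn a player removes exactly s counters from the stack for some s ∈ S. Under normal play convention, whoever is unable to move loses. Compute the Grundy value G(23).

1

G(0) = 0
G(1) = mex{} = 0
G(2) = mex{} = 0
G(3) = mex{} = 0
G(4) = mex{} = 0
G(5) = mex{} = 0
G(6) = mex{0} = 1
G(7) = mex{0,0} = 1
G(8) = mex{0,0,0} = 1
G(9) = mex{0,0,0} = 1
G(10) = mex{0,0,0} = 1
G(11) = mex{0,0,0,0} = 1
G(12) = mex{1,0,0,0} = 2
G(13) = mex{1,1,0,0} = 2
G(14) = mex{1,1,1,0} = 2
G(15) = mex{1,1,1,0} = 2
G(16) = mex{1,1,1,0} = 2
G(17) = mex{1,1,1,1} = 0
G(18) = mex{2,1,1,1} = 0
G(19) = mex{2,2,1,1} = 0
G(20) = mex{2,2,2,1} = 0
G(21) = mex{2,2,2,1} = 0
G(22) = mex{2,2,2,1} = 0
G(23) = mex{0,2,2,2} = 1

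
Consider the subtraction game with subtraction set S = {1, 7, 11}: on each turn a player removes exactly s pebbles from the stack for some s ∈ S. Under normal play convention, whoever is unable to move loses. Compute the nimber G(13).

1

G(0) = 0
G(1) = mex{0} = 1
G(2) = mex{1} = 0
G(3) = mex{0} = 1
G(4) = mex{1} = 0
G(5) = mex{0} = 1
G(6) = mex{1} = 0
G(7) = mex{0,0} = 1
G(8) = mex{1,1} = 0
G(9) = mex{0,0} = 1
G(10) = mex{1,1} = 0
G(11) = mex{0,0,0} = 1
G(12) = mex{1,1,1} = 0
G(13) = mex{0,0,0} = 1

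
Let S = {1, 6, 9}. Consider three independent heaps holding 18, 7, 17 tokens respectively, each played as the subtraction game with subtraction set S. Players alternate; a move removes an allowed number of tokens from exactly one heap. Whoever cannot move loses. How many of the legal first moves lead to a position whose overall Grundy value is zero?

4

All heaps use S = {1, 6, 9}:
n :  0  1  2  3  4  5  6  7  8  9 10 11 12 13 14 15 16 17 18
G :  0  1  0  1  0  1  2  0  1  2  3  2  0  1  0  1  2  0  1
Heap A: G(18) = 1.
Heap B: G(7) = 0.
Heap C: G(17) = 0.
Combined Grundy value = 1 ⊕ 0 ⊕ 0 = 1.
A winning move leaves total XOR = 0, i.e. changes one component's Grundy value g to g ⊕ X where X is the current total.
Heap A: need g' = 1⊕1 = 0. Options: 18−1→G=0, 18−6→G=0, 18−9→G=2. Hits: 2.
Heap B: need g' = 0⊕1 = 1. Options: 7−1→G=2, 7−6→G=1. Hits: 1.
Heap C: need g' = 0⊕1 = 1. Options: 17−1→G=2, 17−6→G=2, 17−9→G=1. Hits: 1.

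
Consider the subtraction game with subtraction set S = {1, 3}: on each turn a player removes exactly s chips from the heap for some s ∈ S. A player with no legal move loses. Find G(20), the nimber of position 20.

0

n :  0  1  2  3  4  5  6  7  8  9 10 11 12 13 14 15 16 17 18 19 20
G :  0  1  0  1  0  1  0  1  0  1  0  1  0  1  0  1  0  1  0  1  0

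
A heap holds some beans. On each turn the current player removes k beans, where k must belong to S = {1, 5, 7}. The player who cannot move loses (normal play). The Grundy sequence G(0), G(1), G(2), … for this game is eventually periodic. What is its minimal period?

G(0) = 0
G(1) = mex{0} = 1
G(2) = mex{1} = 0
G(3) = mex{0} = 1
G(4) = mex{1} = 0
G(5) = mex{0,0} = 1
G(6) = mex{1,1} = 0
G(7) = mex{0,0,0} = 1
G(8) = mex{1,1,1} = 0
G(9) = mex{0,0,0} = 1
G(10) = mex{1,1,1} = 0
G(11) = mex{0,0,0} = 1
G(12) = mex{1,1,1} = 0
G(13) = mex{0,0,0} = 1
G(14) = mex{1,1,1} = 0
G(n+2) = G(n) holds for n = 0,…,6 (a full window of length max(S) = 7), so the sequence is purely periodic with period 2.

2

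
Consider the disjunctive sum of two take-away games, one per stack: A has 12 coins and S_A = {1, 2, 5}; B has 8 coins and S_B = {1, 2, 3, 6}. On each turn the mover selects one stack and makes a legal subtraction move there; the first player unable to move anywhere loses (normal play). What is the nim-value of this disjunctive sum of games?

Stack A, S = {1, 2, 5}:
n :  0  1  2  3  4  5  6  7  8  9 10 11 12
G :  0  1  2  0  1  2  0  1  2  0  1  2  0
G_A(12) = 0.
Stack B, S = {1, 2, 3, 6}:
G(0) = 0
G(1) = mex{0} = 1
G(2) = mex{1,0} = 2
G(3) = mex{2,1,0} = 3
G(4) = mex{3,2,1} = 0
G(5) = mex{0,3,2} = 1
G(6) = mex{1,0,3,0} = 2
G(7) = mex{2,1,0,1} = 3
G(8) = mex{3,2,1,2} = 0
G_B(8) = 0.
Combined Grundy value = 0 ⊕ 0 = 0.

0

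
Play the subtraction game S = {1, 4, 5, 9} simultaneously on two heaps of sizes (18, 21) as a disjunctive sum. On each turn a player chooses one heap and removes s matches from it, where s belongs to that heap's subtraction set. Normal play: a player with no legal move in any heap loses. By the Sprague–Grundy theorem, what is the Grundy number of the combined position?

3

All heaps use S = {1, 4, 5, 9}:
n :  0  1  2  3  4  5  6  7  8  9 10 11 12 13 14 15 16 17 18 19 20 21
G :  0  1  0  1  2  3  2  3  0  1  0  1  2  3  2  3  0  1  0  1  2  3
Heap A: G(18) = 0.
Heap B: G(21) = 3.
Combined Grundy value = 0 ⊕ 3 = 3.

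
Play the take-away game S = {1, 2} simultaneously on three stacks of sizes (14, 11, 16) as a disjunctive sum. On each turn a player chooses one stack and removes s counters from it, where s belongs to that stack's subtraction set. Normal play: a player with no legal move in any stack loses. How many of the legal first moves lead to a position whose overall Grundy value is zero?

All stacks use S = {1, 2}:
G(0) = 0
G(1) = mex{0} = 1
G(2) = mex{1,0} = 2
G(3) = mex{2,1} = 0
G(4) = mex{0,2} = 1
G(5) = mex{1,0} = 2
G(6) = mex{2,1} = 0
G(7) = mex{0,2} = 1
G(8) = mex{1,0} = 2
G(9) = mex{2,1} = 0
G(10) = mex{0,2} = 1
G(11) = mex{1,0} = 2
G(12) = mex{2,1} = 0
G(13) = mex{0,2} = 1
G(14) = mex{1,0} = 2
G(15) = mex{2,1} = 0
G(16) = mex{0,2} = 1
Stack A: G(14) = 2.
Stack B: G(11) = 2.
Stack C: G(16) = 1.
Combined Grundy value = 2 ⊕ 2 ⊕ 1 = 1.
A winning move leaves total XOR = 0, i.e. changes one component's Grundy value g to g ⊕ X where X is the current total.
Stack A: need g' = 2⊕1 = 3. Options: 14−1→G=1, 14−2→G=0. Hits: 0.
Stack B: need g' = 2⊕1 = 3. Options: 11−1→G=1, 11−2→G=0. Hits: 0.
Stack C: need g' = 1⊕1 = 0. Options: 16−1→G=0, 16−2→G=2. Hits: 1.

1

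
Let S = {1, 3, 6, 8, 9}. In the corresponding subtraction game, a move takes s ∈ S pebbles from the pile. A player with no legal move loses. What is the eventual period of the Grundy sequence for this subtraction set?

n :  0  1  2  3  4  5  6  7  8  9 10 11 12 13 14 15 16 17 18 19 20 21 22 23 24 25 26 27 28 29
G :  0  1  0  1  0  1  2  3  2  3  2  3  4  5  0  1  0  1  0  1  2  3  2  3  2  3  4  5  0  1
G(n+14) = G(n) holds for n = 0,…,8 (a full window of length max(S) = 9), so the sequence is purely periodic with period 14.

14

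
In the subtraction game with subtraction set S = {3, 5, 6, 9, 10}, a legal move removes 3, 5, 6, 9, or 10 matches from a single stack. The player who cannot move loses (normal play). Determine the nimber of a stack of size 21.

G(0) = 0
G(1) = mex{} = 0
G(2) = mex{} = 0
G(3) = mex{0} = 1
G(4) = mex{0} = 1
G(5) = mex{0,0} = 1
G(6) = mex{1,0,0} = 2
G(7) = mex{1,0,0} = 2
G(8) = mex{1,1,0} = 2
G(9) = mex{2,1,1,0} = 3
G(10) = mex{2,1,1,0,0} = 3
G(11) = mex{2,2,1,0,0} = 3
G(12) = mex{3,2,2,1,0} = 4
G(13) = mex{3,2,2,1,1} = 0
G(14) = mex{3,3,2,1,1} = 0
G(15) = mex{4,3,3,2,1} = 0
G(16) = mex{0,3,3,2,2} = 1
G(17) = mex{0,4,3,2,2} = 1
G(18) = mex{0,0,4,3,2} = 1
G(19) = mex{1,0,0,3,3} = 2
G(20) = mex{1,0,0,3,3} = 2
G(21) = mex{1,1,0,4,3} = 2

2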